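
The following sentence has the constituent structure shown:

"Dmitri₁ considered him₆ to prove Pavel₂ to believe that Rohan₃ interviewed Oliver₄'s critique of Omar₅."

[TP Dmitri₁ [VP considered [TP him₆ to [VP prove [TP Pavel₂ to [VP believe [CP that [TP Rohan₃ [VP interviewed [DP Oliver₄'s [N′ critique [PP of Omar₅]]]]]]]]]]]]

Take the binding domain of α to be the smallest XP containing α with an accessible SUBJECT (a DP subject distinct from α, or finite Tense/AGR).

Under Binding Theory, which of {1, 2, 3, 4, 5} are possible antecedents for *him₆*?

*him* is a pronoun, so Principle B applies: it must be free in its binding domain.
Binding domain of *him₆*: the matrix TP, whose subject is Dmitri₁.
*Dmitri₁* c-commands the pronoun within its binding domain → coindexation would violate Principle B.
*Pavel₂*: the pronoun c-commands this R-expression → coindexation would violate Principle C on *Pavel₂*.
*Rohan₃*: the pronoun c-commands this R-expression → coindexation would violate Principle C on *Rohan₃*.
*Oliver₄*: the pronoun c-commands this R-expression → coindexation would violate Principle C on *Oliver₄*.
*Omar₅*: the pronoun c-commands this R-expression → coindexation would violate Principle C on *Omar₅*.

none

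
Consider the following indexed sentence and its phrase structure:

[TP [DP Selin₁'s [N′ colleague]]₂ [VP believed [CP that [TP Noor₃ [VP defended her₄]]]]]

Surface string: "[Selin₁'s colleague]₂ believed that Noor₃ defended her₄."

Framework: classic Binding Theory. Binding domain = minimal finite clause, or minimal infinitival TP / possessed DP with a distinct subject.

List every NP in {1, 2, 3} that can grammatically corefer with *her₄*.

{1, 2}

*her* is a pronoun, so Principle B applies: it must be free in its binding domain.
Binding domain of *her₄*: the embedded TP, whose subject is Noor₃.
*Selin₁* and the pronoun do not c-command one another → neither Principle B nor Principle C is at stake; coindexation permitted.
*[Selin₁'s colleague]₂* c-commands the pronoun but from outside its binding domain, and is not c-commanded by it → coindexation permitted.
*Noor₃* c-commands the pronoun within its binding domain → coindexation would violate Principle B.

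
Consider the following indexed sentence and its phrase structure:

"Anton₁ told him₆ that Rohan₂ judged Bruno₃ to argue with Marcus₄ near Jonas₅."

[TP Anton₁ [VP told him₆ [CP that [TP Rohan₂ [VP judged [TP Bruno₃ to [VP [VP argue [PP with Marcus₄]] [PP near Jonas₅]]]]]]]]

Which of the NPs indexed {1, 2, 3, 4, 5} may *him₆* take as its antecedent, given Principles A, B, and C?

none

*him* is a pronoun, so Principle B applies: it must be free in its binding domain.
Binding domain of *him₆*: the matrix TP, whose subject is Anton₁.
*Anton₁* c-commands the pronoun within its binding domain → coindexation would violate Principle B.
*Rohan₂*: the pronoun c-commands this R-expression → coindexation would violate Principle C on *Rohan₂*.
*Bruno₃*: the pronoun c-commands this R-expression → coindexation would violate Principle C on *Bruno₃*.
*Marcus₄*: the pronoun c-commands this R-expression → coindexation would violate Principle C on *Marcus₄*.
*Jonas₅*: the pronoun c-commands this R-expression → coindexation would violate Principle C on *Jonas₅*.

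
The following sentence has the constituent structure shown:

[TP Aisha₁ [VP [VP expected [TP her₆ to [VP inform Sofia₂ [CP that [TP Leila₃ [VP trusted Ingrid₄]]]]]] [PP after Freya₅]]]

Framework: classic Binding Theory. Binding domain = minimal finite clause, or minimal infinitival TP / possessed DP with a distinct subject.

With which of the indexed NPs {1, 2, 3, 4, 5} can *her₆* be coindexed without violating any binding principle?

{5}

*her* is a pronoun, so Principle B applies: it must be free in its binding domain.
Binding domain of *her₆*: the matrix TP, whose subject is Aisha₁.
*Aisha₁* c-commands the pronoun within its binding domain → coindexation would violate Principle B.
*Sofia₂*: the pronoun c-commands this R-expression → coindexation would violate Principle C on *Sofia₂*.
*Leila₃*: the pronoun c-commands this R-expression → coindexation would violate Principle C on *Leila₃*.
*Ingrid₄*: the pronoun c-commands this R-expression → coindexation would violate Principle C on *Ingrid₄*.
*Freya₅* and the pronoun do not c-command one another → neither Principle B nor Principle C is at stake; coindexation permitted.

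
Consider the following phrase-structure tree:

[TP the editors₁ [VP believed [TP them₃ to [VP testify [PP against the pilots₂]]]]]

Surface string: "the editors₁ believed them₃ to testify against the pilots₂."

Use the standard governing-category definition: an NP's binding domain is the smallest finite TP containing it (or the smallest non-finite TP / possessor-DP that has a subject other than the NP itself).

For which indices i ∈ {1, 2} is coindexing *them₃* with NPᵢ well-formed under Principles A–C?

*them* is a pronoun, so Principle B applies: it must be free in its binding domain.
Binding domain of *them₃*: the matrix TP, whose subject is the editors₁.
*the editors₁* c-commands the pronoun within its binding domain → coindexation would violate Principle B.
*the pilots₂*: the pronoun c-commands this R-expression → coindexation would violate Principle C on *the pilots₂*.

none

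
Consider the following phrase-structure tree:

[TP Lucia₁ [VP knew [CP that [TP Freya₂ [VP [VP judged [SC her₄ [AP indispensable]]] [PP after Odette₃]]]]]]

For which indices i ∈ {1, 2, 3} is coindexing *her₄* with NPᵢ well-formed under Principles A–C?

{1, 3}

*her* is a pronoun, so Principle B applies: it must be free in its binding domain.
Binding domain of *her₄*: the embedded TP, whose subject is Freya₂.
*Lucia₁* c-commands the pronoun but from outside its binding domain, and is not c-commanded by it → coindexation permitted.
*Freya₂* c-commands the pronoun within its binding domain → coindexation would violate Principle B.
*Odette₃* and the pronoun do not c-command one another → neither Principle B nor Principle C is at stake; coindexation permitted.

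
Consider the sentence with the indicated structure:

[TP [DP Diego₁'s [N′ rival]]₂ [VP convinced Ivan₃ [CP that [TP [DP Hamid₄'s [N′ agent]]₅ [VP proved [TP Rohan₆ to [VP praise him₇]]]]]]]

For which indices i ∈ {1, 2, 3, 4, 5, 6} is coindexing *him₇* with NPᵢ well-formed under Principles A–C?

{1, 2, 3, 4, 5}

*him* is a pronoun, so Principle B applies: it must be free in its binding domain.
Binding domain of *him₇*: the embedded TP, whose subject is Rohan₆.
*Diego₁* and the pronoun do not c-command one another → neither Principle B nor Principle C is at stake; coindexation permitted.
*[Diego₁'s rival]₂* c-commands the pronoun but from outside its binding domain, and is not c-commanded by it → coindexation permitted.
*Ivan₃* c-commands the pronoun but from outside its binding domain, and is not c-commanded by it → coindexation permitted.
*Hamid₄* and the pronoun do not c-command one another → neither Principle B nor Principle C is at stake; coindexation permitted.
*[Hamid₄'s agent]₅* c-commands the pronoun but from outside its binding domain, and is not c-commanded by it → coindexation permitted.
*Rohan₆* c-commands the pronoun within its binding domain → coindexation would violate Principle B.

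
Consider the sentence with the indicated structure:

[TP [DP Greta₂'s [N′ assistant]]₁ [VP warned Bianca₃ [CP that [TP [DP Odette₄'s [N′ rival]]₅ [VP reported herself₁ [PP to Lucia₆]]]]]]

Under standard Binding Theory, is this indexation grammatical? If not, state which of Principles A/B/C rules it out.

Principle A

The two coindexed NPs are *[Greta₂'s assistant]₁* and *herself₁*.
*herself₁* is an anaphor. Principle A requires it to be bound within its binding domain — the embedded TP, whose subject is [Odette₄'s rival]₅.
Within that domain it is c-commanded by *[Odette₄'s rival]₅*, which does not share its index.
*[Greta₂'s assistant]₁* does c-command the anaphor, but from outside its binding domain.
The anaphor is unbound in its domain → Principle A violation.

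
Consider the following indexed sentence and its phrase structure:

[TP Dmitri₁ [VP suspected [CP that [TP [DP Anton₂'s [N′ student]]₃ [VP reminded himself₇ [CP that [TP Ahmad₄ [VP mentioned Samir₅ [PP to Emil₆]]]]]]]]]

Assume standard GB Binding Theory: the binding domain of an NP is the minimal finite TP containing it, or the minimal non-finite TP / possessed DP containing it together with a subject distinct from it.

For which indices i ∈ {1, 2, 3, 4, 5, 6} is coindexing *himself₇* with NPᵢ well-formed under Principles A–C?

{3}

*himself* is an anaphor, so Principle A applies: it must be bound in its binding domain.
Binding domain of *himself₇*: the embedded TP, whose subject is [Anton₂'s student]₃.
*Dmitri₁* c-commands the anaphor but is outside its binding domain → cannot satisfy Principle A.
*Anton₂* does not c-command the anaphor → cannot bind it.
*[Anton₂'s student]₃* c-commands the anaphor within its binding domain → licit binder.
*Ahmad₄* does not c-command the anaphor → cannot bind it.
*Samir₅* does not c-command the anaphor → cannot bind it.
*Emil₆* does not c-command the anaphor → cannot bind it.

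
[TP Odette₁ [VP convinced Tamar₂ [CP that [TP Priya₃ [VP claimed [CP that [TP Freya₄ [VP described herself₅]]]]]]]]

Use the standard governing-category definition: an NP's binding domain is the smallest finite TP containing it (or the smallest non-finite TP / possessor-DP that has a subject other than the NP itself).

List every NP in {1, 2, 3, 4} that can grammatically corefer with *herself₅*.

*herself* is an anaphor, so Principle A applies: it must be bound in its binding domain.
Binding domain of *herself₅*: the embedded TP, whose subject is Freya₄.
*Odette₁* c-commands the anaphor but is outside its binding domain → cannot satisfy Principle A.
*Tamar₂* c-commands the anaphor but is outside its binding domain → cannot satisfy Principle A.
*Priya₃* c-commands the anaphor but is outside its binding domain → cannot satisfy Principle A.
*Freya₄* c-commands the anaphor within its binding domain → licit binder.

{4}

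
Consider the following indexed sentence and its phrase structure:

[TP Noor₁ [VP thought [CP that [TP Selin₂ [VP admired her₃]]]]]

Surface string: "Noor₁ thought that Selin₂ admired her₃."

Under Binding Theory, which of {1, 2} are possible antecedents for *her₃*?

*her* is a pronoun, so Principle B applies: it must be free in its binding domain.
Binding domain of *her₃*: the embedded TP, whose subject is Selin₂.
*Noor₁* c-commands the pronoun but from outside its binding domain, and is not c-commanded by it → coindexation permitted.
*Selin₂* c-commands the pronoun within its binding domain → coindexation would violate Principle B.

{1}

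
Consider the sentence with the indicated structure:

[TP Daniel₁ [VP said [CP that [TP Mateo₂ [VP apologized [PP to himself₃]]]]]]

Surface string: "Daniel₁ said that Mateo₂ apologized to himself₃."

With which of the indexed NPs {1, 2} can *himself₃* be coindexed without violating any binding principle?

{2}

*himself* is an anaphor, so Principle A applies: it must be bound in its binding domain.
Binding domain of *himself₃*: the embedded TP, whose subject is Mateo₂.
*Daniel₁* c-commands the anaphor but is outside its binding domain → cannot satisfy Principle A.
*Mateo₂* c-commands the anaphor within its binding domain → licit binder.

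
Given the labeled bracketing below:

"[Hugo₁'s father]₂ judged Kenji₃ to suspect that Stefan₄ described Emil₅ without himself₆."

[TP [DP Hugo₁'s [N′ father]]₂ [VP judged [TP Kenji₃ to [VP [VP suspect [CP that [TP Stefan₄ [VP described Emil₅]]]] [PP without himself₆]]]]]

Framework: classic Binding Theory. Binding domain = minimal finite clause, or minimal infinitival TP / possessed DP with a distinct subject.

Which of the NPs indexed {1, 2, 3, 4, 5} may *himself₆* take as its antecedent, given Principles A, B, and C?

{3}

*himself* is an anaphor, so Principle A applies: it must be bound in its binding domain.
Binding domain of *himself₆*: the embedded TP, whose subject is Kenji₃.
*Hugo₁* does not c-command the anaphor → cannot bind it.
*[Hugo₁'s father]₂* c-commands the anaphor but is outside its binding domain → cannot satisfy Principle A.
*Kenji₃* c-commands the anaphor within its binding domain → licit binder.
*Stefan₄* does not c-command the anaphor → cannot bind it.
*Emil₅* does not c-command the anaphor → cannot bind it.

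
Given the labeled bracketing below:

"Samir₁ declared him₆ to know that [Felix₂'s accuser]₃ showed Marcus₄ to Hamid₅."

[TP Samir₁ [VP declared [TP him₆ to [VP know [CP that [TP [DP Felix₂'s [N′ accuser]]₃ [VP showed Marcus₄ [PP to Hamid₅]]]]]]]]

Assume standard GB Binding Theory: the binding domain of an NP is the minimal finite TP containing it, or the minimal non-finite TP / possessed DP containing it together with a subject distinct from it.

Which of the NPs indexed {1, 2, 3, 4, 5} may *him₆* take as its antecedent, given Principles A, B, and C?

none

*him* is a pronoun, so Principle B applies: it must be free in its binding domain.
Binding domain of *him₆*: the matrix TP, whose subject is Samir₁.
*Samir₁* c-commands the pronoun within its binding domain → coindexation would violate Principle B.
*Felix₂*: the pronoun c-commands this R-expression → coindexation would violate Principle C on *Felix₂*.
*[Felix₂'s accuser]₃*: the pronoun c-commands this R-expression → coindexation would violate Principle C on *[Felix₂'s accuser]₃*.
*Marcus₄*: the pronoun c-commands this R-expression → coindexation would violate Principle C on *Marcus₄*.
*Hamid₅*: the pronoun c-commands this R-expression → coindexation would violate Principle C on *Hamid₅*.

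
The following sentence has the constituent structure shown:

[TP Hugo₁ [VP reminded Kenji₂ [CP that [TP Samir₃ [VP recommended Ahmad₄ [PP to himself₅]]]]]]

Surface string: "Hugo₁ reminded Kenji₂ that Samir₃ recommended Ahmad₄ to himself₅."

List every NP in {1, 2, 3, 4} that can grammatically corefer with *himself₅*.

{3, 4}

*himself* is an anaphor, so Principle A applies: it must be bound in its binding domain.
Binding domain of *himself₅*: the embedded TP, whose subject is Samir₃.
*Hugo₁* c-commands the anaphor but is outside its binding domain → cannot satisfy Principle A.
*Kenji₂* c-commands the anaphor but is outside its binding domain → cannot satisfy Principle A.
*Samir₃* c-commands the anaphor within its binding domain → licit binder.
*Ahmad₄* c-commands the anaphor within its binding domain → licit binder.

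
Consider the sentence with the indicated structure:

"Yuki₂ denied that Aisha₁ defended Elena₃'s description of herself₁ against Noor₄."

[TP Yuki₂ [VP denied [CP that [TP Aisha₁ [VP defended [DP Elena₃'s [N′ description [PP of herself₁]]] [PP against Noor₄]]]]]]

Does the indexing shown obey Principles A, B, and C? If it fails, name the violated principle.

The two coindexed NPs are *Aisha₁* and *herself₁*.
*herself₁* is an anaphor. Principle A requires it to be bound within its binding domain — the possessed DP, whose subject is Elena₃.
Within that domain it is c-commanded by *Elena₃*, which does not share its index.
*Aisha₁* does c-command the anaphor, but from outside its binding domain.
The anaphor is unbound in its domain → Principle A violation.

Principle A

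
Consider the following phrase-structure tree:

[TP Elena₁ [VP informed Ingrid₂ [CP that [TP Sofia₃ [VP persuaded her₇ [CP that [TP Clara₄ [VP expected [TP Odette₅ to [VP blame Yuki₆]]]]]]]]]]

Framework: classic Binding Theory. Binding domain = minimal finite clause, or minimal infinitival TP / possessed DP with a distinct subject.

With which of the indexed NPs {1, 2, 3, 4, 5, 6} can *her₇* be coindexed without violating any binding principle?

*her* is a pronoun, so Principle B applies: it must be free in its binding domain.
Binding domain of *her₇*: the embedded TP, whose subject is Sofia₃.
*Elena₁* c-commands the pronoun but from outside its binding domain, and is not c-commanded by it → coindexation permitted.
*Ingrid₂* c-commands the pronoun but from outside its binding domain, and is not c-commanded by it → coindexation permitted.
*Sofia₃* c-commands the pronoun within its binding domain → coindexation would violate Principle B.
*Clara₄*: the pronoun c-commands this R-expression → coindexation would violate Principle C on *Clara₄*.
*Odette₅*: the pronoun c-commands this R-expression → coindexation would violate Principle C on *Odette₅*.
*Yuki₆*: the pronoun c-commands this R-expression → coindexation would violate Principle C on *Yuki₆*.

{1, 2}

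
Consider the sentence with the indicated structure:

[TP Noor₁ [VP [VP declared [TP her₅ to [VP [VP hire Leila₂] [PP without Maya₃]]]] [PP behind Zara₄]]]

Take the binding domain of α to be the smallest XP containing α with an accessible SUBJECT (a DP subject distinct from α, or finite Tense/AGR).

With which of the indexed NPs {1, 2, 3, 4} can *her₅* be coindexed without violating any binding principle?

{4}

*her* is a pronoun, so Principle B applies: it must be free in its binding domain.
Binding domain of *her₅*: the matrix TP, whose subject is Noor₁.
*Noor₁* c-commands the pronoun within its binding domain → coindexation would violate Principle B.
*Leila₂*: the pronoun c-commands this R-expression → coindexation would violate Principle C on *Leila₂*.
*Maya₃*: the pronoun c-commands this R-expression → coindexation would violate Principle C on *Maya₃*.
*Zara₄* and the pronoun do not c-command one another → neither Principle B nor Principle C is at stake; coindexation permitted.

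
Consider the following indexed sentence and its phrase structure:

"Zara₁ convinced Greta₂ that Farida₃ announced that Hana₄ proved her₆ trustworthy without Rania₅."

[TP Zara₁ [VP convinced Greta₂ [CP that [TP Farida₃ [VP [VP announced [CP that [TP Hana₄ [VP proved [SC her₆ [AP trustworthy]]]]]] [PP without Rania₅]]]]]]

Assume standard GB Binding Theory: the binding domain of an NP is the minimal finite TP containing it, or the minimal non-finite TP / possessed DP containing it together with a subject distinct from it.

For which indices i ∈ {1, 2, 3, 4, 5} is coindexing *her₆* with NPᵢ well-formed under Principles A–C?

{1, 2, 3, 5}

*her* is a pronoun, so Principle B applies: it must be free in its binding domain.
Binding domain of *her₆*: the embedded TP, whose subject is Hana₄.
*Zara₁* c-commands the pronoun but from outside its binding domain, and is not c-commanded by it → coindexation permitted.
*Greta₂* c-commands the pronoun but from outside its binding domain, and is not c-commanded by it → coindexation permitted.
*Farida₃* c-commands the pronoun but from outside its binding domain, and is not c-commanded by it → coindexation permitted.
*Hana₄* c-commands the pronoun within its binding domain → coindexation would violate Principle B.
*Rania₅* and the pronoun do not c-command one another → neither Principle B nor Principle C is at stake; coindexation permitted.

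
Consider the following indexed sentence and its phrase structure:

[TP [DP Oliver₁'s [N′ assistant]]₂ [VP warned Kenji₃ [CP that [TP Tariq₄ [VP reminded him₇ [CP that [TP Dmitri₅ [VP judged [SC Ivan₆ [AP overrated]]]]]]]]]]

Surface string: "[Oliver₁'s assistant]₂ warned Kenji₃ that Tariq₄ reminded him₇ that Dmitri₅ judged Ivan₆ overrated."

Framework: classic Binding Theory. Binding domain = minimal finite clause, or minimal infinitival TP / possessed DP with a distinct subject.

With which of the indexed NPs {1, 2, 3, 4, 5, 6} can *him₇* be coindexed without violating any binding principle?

*him* is a pronoun, so Principle B applies: it must be free in its binding domain.
Binding domain of *him₇*: the embedded TP, whose subject is Tariq₄.
*Oliver₁* and the pronoun do not c-command one another → neither Principle B nor Principle C is at stake; coindexation permitted.
*[Oliver₁'s assistant]₂* c-commands the pronoun but from outside its binding domain, and is not c-commanded by it → coindexation permitted.
*Kenji₃* c-commands the pronoun but from outside its binding domain, and is not c-commanded by it → coindexation permitted.
*Tariq₄* c-commands the pronoun within its binding domain → coindexation would violate Principle B.
*Dmitri₅*: the pronoun c-commands this R-expression → coindexation would violate Principle C on *Dmitri₅*.
*Ivan₆*: the pronoun c-commands this R-expression → coindexation would violate Principle C on *Ivan₆*.

{1, 2, 3}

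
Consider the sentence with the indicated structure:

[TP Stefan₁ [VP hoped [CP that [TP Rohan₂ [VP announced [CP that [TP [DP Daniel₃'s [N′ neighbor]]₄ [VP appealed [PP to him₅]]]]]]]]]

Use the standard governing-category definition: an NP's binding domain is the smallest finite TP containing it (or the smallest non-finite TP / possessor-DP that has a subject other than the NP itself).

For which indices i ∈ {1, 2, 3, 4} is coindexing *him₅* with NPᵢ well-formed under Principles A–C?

*him* is a pronoun, so Principle B applies: it must be free in its binding domain.
Binding domain of *him₅*: the embedded TP, whose subject is [Daniel₃'s neighbor]₄.
*Stefan₁* c-commands the pronoun but from outside its binding domain, and is not c-commanded by it → coindexation permitted.
*Rohan₂* c-commands the pronoun but from outside its binding domain, and is not c-commanded by it → coindexation permitted.
*Daniel₃* and the pronoun do not c-command one another → neither Principle B nor Principle C is at stake; coindexation permitted.
*[Daniel₃'s neighbor]₄* c-commands the pronoun within its binding domain → coindexation would violate Principle B.

{1, 2, 3}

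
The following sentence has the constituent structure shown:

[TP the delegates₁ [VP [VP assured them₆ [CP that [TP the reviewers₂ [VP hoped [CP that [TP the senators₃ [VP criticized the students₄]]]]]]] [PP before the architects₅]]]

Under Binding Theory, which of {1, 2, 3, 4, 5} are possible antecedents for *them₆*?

*them* is a pronoun, so Principle B applies: it must be free in its binding domain.
Binding domain of *them₆*: the matrix TP, whose subject is the delegates₁.
*the delegates₁* c-commands the pronoun within its binding domain → coindexation would violate Principle B.
*the reviewers₂*: the pronoun c-commands this R-expression → coindexation would violate Principle C on *the reviewers₂*.
*the senators₃*: the pronoun c-commands this R-expression → coindexation would violate Principle C on *the senators₃*.
*the students₄*: the pronoun c-commands this R-expression → coindexation would violate Principle C on *the students₄*.
*the architects₅* and the pronoun do not c-command one another → neither Principle B nor Principle C is at stake; coindexation permitted.

{5}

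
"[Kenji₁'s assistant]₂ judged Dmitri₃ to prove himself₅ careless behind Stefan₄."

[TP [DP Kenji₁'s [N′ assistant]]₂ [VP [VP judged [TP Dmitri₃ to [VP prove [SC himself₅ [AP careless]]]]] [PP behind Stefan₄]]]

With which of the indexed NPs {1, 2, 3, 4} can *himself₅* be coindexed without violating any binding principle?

*himself* is an anaphor, so Principle A applies: it must be bound in its binding domain.
Binding domain of *himself₅*: the embedded TP, whose subject is Dmitri₃.
*Kenji₁* does not c-command the anaphor → cannot bind it.
*[Kenji₁'s assistant]₂* c-commands the anaphor but is outside its binding domain → cannot satisfy Principle A.
*Dmitri₃* c-commands the anaphor within its binding domain → licit binder.
*Stefan₄* does not c-command the anaphor → cannot bind it.

{3}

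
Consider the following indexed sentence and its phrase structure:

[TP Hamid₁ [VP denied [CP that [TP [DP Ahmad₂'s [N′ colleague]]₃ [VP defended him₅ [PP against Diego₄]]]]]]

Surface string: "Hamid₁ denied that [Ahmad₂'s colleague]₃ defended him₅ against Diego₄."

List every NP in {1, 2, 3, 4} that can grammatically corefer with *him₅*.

{1, 2}

*him* is a pronoun, so Principle B applies: it must be free in its binding domain.
Binding domain of *him₅*: the embedded TP, whose subject is [Ahmad₂'s colleague]₃.
*Hamid₁* c-commands the pronoun but from outside its binding domain, and is not c-commanded by it → coindexation permitted.
*Ahmad₂* and the pronoun do not c-command one another → neither Principle B nor Principle C is at stake; coindexation permitted.
*[Ahmad₂'s colleague]₃* c-commands the pronoun within its binding domain → coindexation would violate Principle B.
*Diego₄*: the pronoun c-commands this R-expression → coindexation would violate Principle C on *Diego₄*.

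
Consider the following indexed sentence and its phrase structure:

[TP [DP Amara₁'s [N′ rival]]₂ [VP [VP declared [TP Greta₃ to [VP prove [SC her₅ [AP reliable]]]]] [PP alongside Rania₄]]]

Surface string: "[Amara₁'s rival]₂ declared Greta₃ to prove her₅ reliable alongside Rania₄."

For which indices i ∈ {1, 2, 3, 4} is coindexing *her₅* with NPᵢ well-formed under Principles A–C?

{1, 2, 4}

*her* is a pronoun, so Principle B applies: it must be free in its binding domain.
Binding domain of *her₅*: the embedded TP, whose subject is Greta₃.
*Amara₁* and the pronoun do not c-command one another → neither Principle B nor Principle C is at stake; coindexation permitted.
*[Amara₁'s rival]₂* c-commands the pronoun but from outside its binding domain, and is not c-commanded by it → coindexation permitted.
*Greta₃* c-commands the pronoun within its binding domain → coindexation would violate Principle B.
*Rania₄* and the pronoun do not c-command one another → neither Principle B nor Principle C is at stake; coindexation permitted.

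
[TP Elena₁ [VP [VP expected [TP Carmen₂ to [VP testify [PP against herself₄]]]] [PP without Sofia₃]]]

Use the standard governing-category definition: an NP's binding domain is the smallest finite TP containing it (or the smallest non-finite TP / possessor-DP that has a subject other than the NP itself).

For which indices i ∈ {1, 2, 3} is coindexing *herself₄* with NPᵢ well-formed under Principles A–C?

*herself* is an anaphor, so Principle A applies: it must be bound in its binding domain.
Binding domain of *herself₄*: the embedded TP, whose subject is Carmen₂.
*Elena₁* c-commands the anaphor but is outside its binding domain → cannot satisfy Principle A.
*Carmen₂* c-commands the anaphor within its binding domain → licit binder.
*Sofia₃* does not c-command the anaphor → cannot bind it.

{2}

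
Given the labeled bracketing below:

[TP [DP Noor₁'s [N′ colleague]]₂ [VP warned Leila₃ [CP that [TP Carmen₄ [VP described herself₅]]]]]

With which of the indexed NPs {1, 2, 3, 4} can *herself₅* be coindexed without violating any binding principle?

{4}

*herself* is an anaphor, so Principle A applies: it must be bound in its binding domain.
Binding domain of *herself₅*: the embedded TP, whose subject is Carmen₄.
*Noor₁* does not c-command the anaphor → cannot bind it.
*[Noor₁'s colleague]₂* c-commands the anaphor but is outside its binding domain → cannot satisfy Principle A.
*Leila₃* c-commands the anaphor but is outside its binding domain → cannot satisfy Principle A.
*Carmen₄* c-commands the anaphor within its binding domain → licit binder.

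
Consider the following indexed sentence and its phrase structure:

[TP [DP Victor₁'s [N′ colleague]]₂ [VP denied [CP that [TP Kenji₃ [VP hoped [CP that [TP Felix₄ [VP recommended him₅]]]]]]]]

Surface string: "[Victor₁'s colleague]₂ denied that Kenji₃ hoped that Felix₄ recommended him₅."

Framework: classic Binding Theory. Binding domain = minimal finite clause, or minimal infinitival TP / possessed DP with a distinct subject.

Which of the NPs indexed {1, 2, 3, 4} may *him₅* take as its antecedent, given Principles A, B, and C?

{1, 2, 3}

*him* is a pronoun, so Principle B applies: it must be free in its binding domain.
Binding domain of *him₅*: the embedded TP, whose subject is Felix₄.
*Victor₁* and the pronoun do not c-command one another → neither Principle B nor Principle C is at stake; coindexation permitted.
*[Victor₁'s colleague]₂* c-commands the pronoun but from outside its binding domain, and is not c-commanded by it → coindexation permitted.
*Kenji₃* c-commands the pronoun but from outside its binding domain, and is not c-commanded by it → coindexation permitted.
*Felix₄* c-commands the pronoun within its binding domain → coindexation would violate Principle B.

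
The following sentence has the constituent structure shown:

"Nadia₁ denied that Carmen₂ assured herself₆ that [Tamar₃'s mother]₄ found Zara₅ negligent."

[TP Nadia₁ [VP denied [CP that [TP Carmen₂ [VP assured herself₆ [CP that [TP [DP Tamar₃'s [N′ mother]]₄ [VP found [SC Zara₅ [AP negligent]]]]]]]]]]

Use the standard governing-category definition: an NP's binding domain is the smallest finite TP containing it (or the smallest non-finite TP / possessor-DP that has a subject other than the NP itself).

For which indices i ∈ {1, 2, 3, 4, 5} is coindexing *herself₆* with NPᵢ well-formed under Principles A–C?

*herself* is an anaphor, so Principle A applies: it must be bound in its binding domain.
Binding domain of *herself₆*: the embedded TP, whose subject is Carmen₂.
*Nadia₁* c-commands the anaphor but is outside its binding domain → cannot satisfy Principle A.
*Carmen₂* c-commands the anaphor within its binding domain → licit binder.
*Tamar₃* does not c-command the anaphor → cannot bind it.
*[Tamar₃'s mother]₄* does not c-command the anaphor → cannot bind it.
*Zara₅* does not c-command the anaphor → cannot bind it.

{2}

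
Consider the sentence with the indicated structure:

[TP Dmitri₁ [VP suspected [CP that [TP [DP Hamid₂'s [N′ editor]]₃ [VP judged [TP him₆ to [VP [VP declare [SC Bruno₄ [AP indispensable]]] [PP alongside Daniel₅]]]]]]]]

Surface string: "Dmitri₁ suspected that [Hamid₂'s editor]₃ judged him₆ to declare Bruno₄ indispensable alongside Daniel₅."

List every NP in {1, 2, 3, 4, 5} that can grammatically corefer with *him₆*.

{1, 2}

*him* is a pronoun, so Principle B applies: it must be free in its binding domain.
Binding domain of *him₆*: the embedded TP, whose subject is [Hamid₂'s editor]₃.
*Dmitri₁* c-commands the pronoun but from outside its binding domain, and is not c-commanded by it → coindexation permitted.
*Hamid₂* and the pronoun do not c-command one another → neither Principle B nor Principle C is at stake; coindexation permitted.
*[Hamid₂'s editor]₃* c-commands the pronoun within its binding domain → coindexation would violate Principle B.
*Bruno₄*: the pronoun c-commands this R-expression → coindexation would violate Principle C on *Bruno₄*.
*Daniel₅*: the pronoun c-commands this R-expression → coindexation would violate Principle C on *Daniel₅*.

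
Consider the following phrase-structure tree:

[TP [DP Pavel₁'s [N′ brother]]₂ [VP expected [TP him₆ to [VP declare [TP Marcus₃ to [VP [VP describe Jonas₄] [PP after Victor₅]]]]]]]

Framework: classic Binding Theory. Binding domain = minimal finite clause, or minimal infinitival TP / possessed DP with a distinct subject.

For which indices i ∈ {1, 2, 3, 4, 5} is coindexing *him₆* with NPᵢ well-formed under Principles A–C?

{1}

*him* is a pronoun, so Principle B applies: it must be free in its binding domain.
Binding domain of *him₆*: the matrix TP, whose subject is [Pavel₁'s brother]₂.
*Pavel₁* and the pronoun do not c-command one another → neither Principle B nor Principle C is at stake; coindexation permitted.
*[Pavel₁'s brother]₂* c-commands the pronoun within its binding domain → coindexation would violate Principle B.
*Marcus₃*: the pronoun c-commands this R-expression → coindexation would violate Principle C on *Marcus₃*.
*Jonas₄*: the pronoun c-commands this R-expression → coindexation would violate Principle C on *Jonas₄*.
*Victor₅*: the pronoun c-commands this R-expression → coindexation would violate Principle C on *Victor₅*.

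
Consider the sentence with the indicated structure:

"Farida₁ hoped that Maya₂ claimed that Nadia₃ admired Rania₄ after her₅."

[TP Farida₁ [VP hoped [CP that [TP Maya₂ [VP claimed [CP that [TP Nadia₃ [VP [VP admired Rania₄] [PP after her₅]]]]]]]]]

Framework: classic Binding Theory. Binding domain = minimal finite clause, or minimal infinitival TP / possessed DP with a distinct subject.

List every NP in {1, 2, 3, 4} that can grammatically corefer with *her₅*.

{1, 2, 4}

*her* is a pronoun, so Principle B applies: it must be free in its binding domain.
Binding domain of *her₅*: the embedded TP, whose subject is Nadia₃.
*Farida₁* c-commands the pronoun but from outside its binding domain, and is not c-commanded by it → coindexation permitted.
*Maya₂* c-commands the pronoun but from outside its binding domain, and is not c-commanded by it → coindexation permitted.
*Nadia₃* c-commands the pronoun within its binding domain → coindexation would violate Principle B.
*Rania₄* and the pronoun do not c-command one another → neither Principle B nor Principle C is at stake; coindexation permitted.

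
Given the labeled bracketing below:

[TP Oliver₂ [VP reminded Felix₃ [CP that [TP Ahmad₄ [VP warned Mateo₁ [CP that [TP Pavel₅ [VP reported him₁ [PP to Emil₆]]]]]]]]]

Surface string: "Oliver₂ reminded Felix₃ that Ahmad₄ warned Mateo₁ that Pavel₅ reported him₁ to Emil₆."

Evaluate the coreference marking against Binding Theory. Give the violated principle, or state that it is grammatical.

grammatical

The two coindexed NPs are *Mateo₁* and *him₁*.
*him₁* is a pronoun; its binding domain is the embedded TP, whose subject is Pavel₅. Within that domain it is c-commanded only by *Pavel₅*, which carries a different index — the pronoun is free locally, so Principle B holds.
*Mateo₁* is an R-expression; *him₁* does not c-command it, and no other NP shares its index, so Principle C is satisfied.
All principles are respected.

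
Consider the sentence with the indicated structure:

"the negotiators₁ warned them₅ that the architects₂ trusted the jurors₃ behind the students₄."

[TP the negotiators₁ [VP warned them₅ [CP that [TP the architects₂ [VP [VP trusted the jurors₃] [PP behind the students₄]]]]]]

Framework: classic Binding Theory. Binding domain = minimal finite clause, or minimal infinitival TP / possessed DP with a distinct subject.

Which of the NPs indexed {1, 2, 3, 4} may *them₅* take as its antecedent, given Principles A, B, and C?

*them* is a pronoun, so Principle B applies: it must be free in its binding domain.
Binding domain of *them₅*: the matrix TP, whose subject is the negotiators₁.
*the negotiators₁* c-commands the pronoun within its binding domain → coindexation would violate Principle B.
*the architects₂*: the pronoun c-commands this R-expression → coindexation would violate Principle C on *the architects₂*.
*the jurors₃*: the pronoun c-commands this R-expression → coindexation would violate Principle C on *the jurors₃*.
*the students₄*: the pronoun c-commands this R-expression → coindexation would violate Principle C on *the students₄*.

none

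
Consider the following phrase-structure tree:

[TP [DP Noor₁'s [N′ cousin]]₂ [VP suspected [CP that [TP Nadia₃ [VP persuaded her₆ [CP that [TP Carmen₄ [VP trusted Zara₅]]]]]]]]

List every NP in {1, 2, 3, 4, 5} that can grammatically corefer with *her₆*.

{1, 2}

*her* is a pronoun, so Principle B applies: it must be free in its binding domain.
Binding domain of *her₆*: the embedded TP, whose subject is Nadia₃.
*Noor₁* and the pronoun do not c-command one another → neither Principle B nor Principle C is at stake; coindexation permitted.
*[Noor₁'s cousin]₂* c-commands the pronoun but from outside its binding domain, and is not c-commanded by it → coindexation permitted.
*Nadia₃* c-commands the pronoun within its binding domain → coindexation would violate Principle B.
*Carmen₄*: the pronoun c-commands this R-expression → coindexation would violate Principle C on *Carmen₄*.
*Zara₅*: the pronoun c-commands this R-expression → coindexation would violate Principle C on *Zara₅*.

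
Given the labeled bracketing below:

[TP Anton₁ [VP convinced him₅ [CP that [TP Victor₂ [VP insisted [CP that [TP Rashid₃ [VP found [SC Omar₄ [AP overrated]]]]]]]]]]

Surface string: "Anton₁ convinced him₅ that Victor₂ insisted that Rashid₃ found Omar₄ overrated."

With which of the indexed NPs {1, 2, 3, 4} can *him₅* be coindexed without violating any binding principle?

none

*him* is a pronoun, so Principle B applies: it must be free in its binding domain.
Binding domain of *him₅*: the matrix TP, whose subject is Anton₁.
*Anton₁* c-commands the pronoun within its binding domain → coindexation would violate Principle B.
*Victor₂*: the pronoun c-commands this R-expression → coindexation would violate Principle C on *Victor₂*.
*Rashid₃*: the pronoun c-commands this R-expression → coindexation would violate Principle C on *Rashid₃*.
*Omar₄*: the pronoun c-commands this R-expression → coindexation would violate Principle C on *Omar₄*.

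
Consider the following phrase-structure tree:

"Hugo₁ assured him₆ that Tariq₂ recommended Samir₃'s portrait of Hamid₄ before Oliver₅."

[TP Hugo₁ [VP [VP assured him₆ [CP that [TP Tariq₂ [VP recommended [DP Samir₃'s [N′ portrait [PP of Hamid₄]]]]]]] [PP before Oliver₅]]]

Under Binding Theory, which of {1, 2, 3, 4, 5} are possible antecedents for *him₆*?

*him* is a pronoun, so Principle B applies: it must be free in its binding domain.
Binding domain of *him₆*: the matrix TP, whose subject is Hugo₁.
*Hugo₁* c-commands the pronoun within its binding domain → coindexation would violate Principle B.
*Tariq₂*: the pronoun c-commands this R-expression → coindexation would violate Principle C on *Tariq₂*.
*Samir₃*: the pronoun c-commands this R-expression → coindexation would violate Principle C on *Samir₃*.
*Hamid₄*: the pronoun c-commands this R-expression → coindexation would violate Principle C on *Hamid₄*.
*Oliver₅* and the pronoun do not c-command one another → neither Principle B nor Principle C is at stake; coindexation permitted.

{5}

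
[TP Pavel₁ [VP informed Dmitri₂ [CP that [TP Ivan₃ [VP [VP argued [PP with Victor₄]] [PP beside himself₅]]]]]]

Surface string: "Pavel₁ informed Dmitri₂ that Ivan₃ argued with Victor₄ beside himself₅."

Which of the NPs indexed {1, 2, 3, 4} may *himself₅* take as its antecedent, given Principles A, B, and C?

*himself* is an anaphor, so Principle A applies: it must be bound in its binding domain.
Binding domain of *himself₅*: the embedded TP, whose subject is Ivan₃.
*Pavel₁* c-commands the anaphor but is outside its binding domain → cannot satisfy Principle A.
*Dmitri₂* c-commands the anaphor but is outside its binding domain → cannot satisfy Principle A.
*Ivan₃* c-commands the anaphor within its binding domain → licit binder.
*Victor₄* does not c-command the anaphor → cannot bind it.

{3}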